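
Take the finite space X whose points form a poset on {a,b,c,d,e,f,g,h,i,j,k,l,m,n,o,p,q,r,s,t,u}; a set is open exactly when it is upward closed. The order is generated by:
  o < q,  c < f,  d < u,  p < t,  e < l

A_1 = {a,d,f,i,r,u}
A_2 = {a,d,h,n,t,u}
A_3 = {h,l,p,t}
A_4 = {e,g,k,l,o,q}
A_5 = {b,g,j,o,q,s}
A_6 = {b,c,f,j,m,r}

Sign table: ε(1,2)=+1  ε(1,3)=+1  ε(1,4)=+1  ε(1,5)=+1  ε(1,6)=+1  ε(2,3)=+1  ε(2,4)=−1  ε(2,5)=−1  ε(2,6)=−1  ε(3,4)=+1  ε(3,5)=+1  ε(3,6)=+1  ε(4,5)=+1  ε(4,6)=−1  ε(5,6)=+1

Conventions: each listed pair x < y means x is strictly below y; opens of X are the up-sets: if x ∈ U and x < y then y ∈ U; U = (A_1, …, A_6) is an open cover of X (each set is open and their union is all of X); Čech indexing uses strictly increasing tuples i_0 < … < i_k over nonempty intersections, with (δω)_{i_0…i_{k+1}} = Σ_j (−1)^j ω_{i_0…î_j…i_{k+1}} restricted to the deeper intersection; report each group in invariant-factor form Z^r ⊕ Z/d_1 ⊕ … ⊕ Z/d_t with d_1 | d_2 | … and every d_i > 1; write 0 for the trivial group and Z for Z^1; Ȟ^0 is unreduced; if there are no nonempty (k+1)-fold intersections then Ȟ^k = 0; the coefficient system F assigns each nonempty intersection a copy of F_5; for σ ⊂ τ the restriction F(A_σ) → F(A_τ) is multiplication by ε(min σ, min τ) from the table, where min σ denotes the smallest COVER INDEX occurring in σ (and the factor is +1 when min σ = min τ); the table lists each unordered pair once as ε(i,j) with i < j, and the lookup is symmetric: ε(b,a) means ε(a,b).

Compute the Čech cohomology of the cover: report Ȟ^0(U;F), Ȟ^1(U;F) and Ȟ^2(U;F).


intersection data:
  A12={a,d,u} A16={f,r} A23={h,t} A34={l} A45={g,o,q} A56={b,j}
C dims 6,6; δ0: rk_F5 5
Ȟ^0 = (6 − 5) − 0 = 1, so Ȟ^0 ≅ Z/5
Ȟ^1 = (6 − 0) − 5 = 1, so Ȟ^1 ≅ Z/5
Ȟ^2 = (0 − 0) − 0 = 0, so Ȟ^2 ≅ 0

Ȟ^0 = Z/5,  Ȟ^1 = Z/5,  Ȟ^2 = 0


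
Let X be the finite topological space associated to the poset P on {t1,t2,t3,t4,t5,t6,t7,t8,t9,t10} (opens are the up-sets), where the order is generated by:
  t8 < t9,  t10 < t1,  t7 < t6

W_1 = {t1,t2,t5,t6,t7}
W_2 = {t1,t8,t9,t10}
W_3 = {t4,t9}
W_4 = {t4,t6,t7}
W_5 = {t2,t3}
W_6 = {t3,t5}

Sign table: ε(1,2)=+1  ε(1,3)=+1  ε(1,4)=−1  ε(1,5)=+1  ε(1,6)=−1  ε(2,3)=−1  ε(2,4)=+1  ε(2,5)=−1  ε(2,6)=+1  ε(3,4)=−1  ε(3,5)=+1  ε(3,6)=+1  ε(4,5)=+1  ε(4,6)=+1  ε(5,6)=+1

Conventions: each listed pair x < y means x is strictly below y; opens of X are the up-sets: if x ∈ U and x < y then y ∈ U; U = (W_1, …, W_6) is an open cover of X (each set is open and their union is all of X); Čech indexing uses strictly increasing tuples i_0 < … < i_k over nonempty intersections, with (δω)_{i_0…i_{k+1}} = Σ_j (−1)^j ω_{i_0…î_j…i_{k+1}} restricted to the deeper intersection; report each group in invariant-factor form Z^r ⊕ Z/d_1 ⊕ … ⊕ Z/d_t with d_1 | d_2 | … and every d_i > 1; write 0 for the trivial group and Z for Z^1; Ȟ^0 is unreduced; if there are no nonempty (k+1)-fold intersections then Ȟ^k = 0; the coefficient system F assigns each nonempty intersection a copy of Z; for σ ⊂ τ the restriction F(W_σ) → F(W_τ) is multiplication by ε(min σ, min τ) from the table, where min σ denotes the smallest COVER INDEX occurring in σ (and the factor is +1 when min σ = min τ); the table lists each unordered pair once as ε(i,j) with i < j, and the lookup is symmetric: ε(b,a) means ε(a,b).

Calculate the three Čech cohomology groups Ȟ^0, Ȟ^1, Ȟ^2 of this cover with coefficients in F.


nonempty overlaps:
  W12={t1} W14={t6,t7} W15={t2} W16={t5} W23={t9} W34={t4} W56={t3}
C dims 6,7; δ0: rk 6, SNF 1^5·2
degree 0: 6−6−0 = 0 → Ȟ^0 ≅ 0
degree 1: 7−0−6 = 1 plus torsion [2] → Ȟ^1 ≅ Z ⊕ Z/2
degree 2: 0−0−0 = 0 → Ȟ^2 ≅ 0

Ȟ^0(U;F) ≅ 0, Ȟ^1(U;F) ≅ Z ⊕ Z/2 and Ȟ^2(U;F) ≅ 0


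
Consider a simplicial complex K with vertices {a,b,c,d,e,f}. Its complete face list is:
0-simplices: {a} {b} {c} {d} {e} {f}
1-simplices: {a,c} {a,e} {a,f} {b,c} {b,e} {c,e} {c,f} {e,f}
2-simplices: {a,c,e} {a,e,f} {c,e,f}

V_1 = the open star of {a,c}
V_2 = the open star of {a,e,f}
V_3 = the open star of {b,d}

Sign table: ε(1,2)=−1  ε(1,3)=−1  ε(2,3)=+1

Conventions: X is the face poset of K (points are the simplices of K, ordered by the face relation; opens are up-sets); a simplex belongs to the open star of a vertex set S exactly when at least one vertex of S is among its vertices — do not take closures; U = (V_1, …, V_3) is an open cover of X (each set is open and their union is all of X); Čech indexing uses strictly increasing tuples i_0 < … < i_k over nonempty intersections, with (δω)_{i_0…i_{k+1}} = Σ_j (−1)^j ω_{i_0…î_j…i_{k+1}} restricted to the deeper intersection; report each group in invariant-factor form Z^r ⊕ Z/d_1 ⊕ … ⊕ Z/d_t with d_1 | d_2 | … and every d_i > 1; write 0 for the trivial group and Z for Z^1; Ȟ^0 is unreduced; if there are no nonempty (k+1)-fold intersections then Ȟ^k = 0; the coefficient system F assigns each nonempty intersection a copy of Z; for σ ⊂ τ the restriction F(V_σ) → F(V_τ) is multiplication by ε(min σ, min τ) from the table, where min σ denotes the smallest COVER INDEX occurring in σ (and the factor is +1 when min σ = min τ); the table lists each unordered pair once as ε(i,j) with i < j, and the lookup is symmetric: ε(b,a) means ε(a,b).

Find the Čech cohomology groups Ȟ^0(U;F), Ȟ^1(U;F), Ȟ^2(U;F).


nonempty overlaps:
  V1={{a},{c},{a,c},{a,e},{a,f},{b,c},{c,e},{c,f},{a,c,e},{a,e,f},{c,e,f}} V2={{a},{e},{f},{a,c},{a,e},{a,f},{b,e},{c,e},{c,f},{e,f},{a,c,e},{a,e,f},{c,e,f}} V3={{b},{d},{b,c},{b,e}}
  V12={{a},{a,c},{a,e},{a,f},{c,e},{c,f},{a,c,e},{a,e,f},{c,e,f}} V13={{b,c}} V23={{b,e}}
C dims 3,3; δ0: rk 2, SNF 1^2
degree 0: 3−2−0 = 1 → Ȟ^0 ≅ Z
degree 1: 3−0−2 = 1 → Ȟ^1 ≅ Z
degree 2: 0−0−0 = 0 → Ȟ^2 ≅ 0

Ȟ^0 ≅ Z; Ȟ^1 ≅ Z; Ȟ^2 ≅ 0


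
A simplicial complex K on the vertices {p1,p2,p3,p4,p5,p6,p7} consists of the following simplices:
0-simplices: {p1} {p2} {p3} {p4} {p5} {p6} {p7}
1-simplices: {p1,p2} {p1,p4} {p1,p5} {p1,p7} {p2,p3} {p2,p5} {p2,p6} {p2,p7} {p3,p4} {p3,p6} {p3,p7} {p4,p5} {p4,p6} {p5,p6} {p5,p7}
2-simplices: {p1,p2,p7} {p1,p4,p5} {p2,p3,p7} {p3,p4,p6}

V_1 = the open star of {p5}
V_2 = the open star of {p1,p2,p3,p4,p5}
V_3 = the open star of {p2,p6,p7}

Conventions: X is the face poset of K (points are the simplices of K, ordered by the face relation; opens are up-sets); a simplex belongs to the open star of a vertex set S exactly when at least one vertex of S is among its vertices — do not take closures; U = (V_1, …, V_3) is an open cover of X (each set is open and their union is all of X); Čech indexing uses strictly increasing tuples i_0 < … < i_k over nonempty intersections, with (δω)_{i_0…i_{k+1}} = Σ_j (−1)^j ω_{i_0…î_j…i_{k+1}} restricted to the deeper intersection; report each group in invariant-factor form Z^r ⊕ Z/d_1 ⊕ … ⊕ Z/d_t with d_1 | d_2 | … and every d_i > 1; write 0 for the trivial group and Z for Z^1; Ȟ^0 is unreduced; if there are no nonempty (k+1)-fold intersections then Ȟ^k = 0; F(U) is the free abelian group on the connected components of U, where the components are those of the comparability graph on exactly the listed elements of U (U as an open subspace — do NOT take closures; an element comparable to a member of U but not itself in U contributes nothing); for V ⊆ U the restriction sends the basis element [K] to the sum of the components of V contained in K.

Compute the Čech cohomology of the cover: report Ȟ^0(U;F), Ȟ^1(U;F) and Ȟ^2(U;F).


Ȟ^0 ≅ Z,  Ȟ^1 ≅ Z^3,  Ȟ^2 ≅ 0

nonempty intersections:
  V1={{p5},{p1,p5},{p2,p5},{p4,p5},{p5,p6},{p5,p7},{p1,p4,p5}} V2={{p1},{p2},{p3},{p4},{p5},{p1,p2},{p1,p4},{p1,p5},{p1,p7},{p2,p3},{p2,p5},{p2,p6},{p2,p7},{p3,p4},{p3,p6},{p3,p7},{p4,p5},{p4,p6},{p5,p6},{p5,p7},{p1,p2,p7},{p1,p4,p5},{p2,p3,p7},{p3,p4,p6}} V3={{p2},{p6},{p7},{p1,p2},{p1,p7},{p2,p3},{p2,p5},{p2,p6},{p2,p7},{p3,p6},{p3,p7},{p4,p6},{p5,p6},{p5,p7},{p1,p2,p7},{p2,p3,p7},{p3,p4,p6}}
  V12={{p5},{p1,p5},{p2,p5},{p4,p5},{p5,p6},{p5,p7},{p1,p4,p5}} V13={{p2,p5},{p5,p6},{p5,p7}} V23={{p2},{p1,p2},{p1,p7},{p2,p3},{p2,p5},{p2,p6},{p2,p7},{p3,p6},{p3,p7},{p4,p6},{p5,p6},{p5,p7},{p1,p2,p7},{p2,p3,p7},{p3,p4,p6}}
  V123={{p2,p5},{p5,p6},{p5,p7}}
components per intersection:
  V1: {{p5},{p1,p5},{p2,p5},{p4,p5},{p5,p6},{p5,p7},{p1,p4,p5}}
  V2: {{p1},{p2},{p3},{p4},{p5},{p1,p2},{p1,p4},{p1,p5},{p1,p7},{p2,p3},{p2,p5},{p2,p6},{p2,p7},{p3,p4},{p3,p6},{p3,p7},{p4,p5},{p4,p6},{p5,p6},{p5,p7},{p1,p2,p7},{p1,p4,p5},{p2,p3,p7},{p3,p4,p6}}
  V3: {{p2},{p6},{p7},{p1,p2},{p1,p7},{p2,p3},{p2,p5},{p2,p6},{p2,p7},{p3,p6},{p3,p7},{p4,p6},{p5,p6},{p5,p7},{p1,p2,p7},{p2,p3,p7},{p3,p4,p6}}
  V12: {{p5},{p1,p5},{p2,p5},{p4,p5},{p5,p6},{p5,p7},{p1,p4,p5}}
  V13: {{p2,p5}} {{p5,p6}} {{p5,p7}}
  V23: {{p2},{p1,p2},{p1,p7},{p2,p3},{p2,p5},{p2,p6},{p2,p7},{p3,p7},{p1,p2,p7},{p2,p3,p7}} {{p3,p6},{p4,p6},{p3,p4,p6}} {{p5,p6}} {{p5,p7}}
  V123: {{p2,p5}} {{p5,p6}} {{p5,p7}}
C dims 3,8,3; δ0: rk 2, SNF 1^2; δ1: rk 3, SNF 1^3
Ȟ^0: (3−2)−0=1 ⇒ Z
Ȟ^1: (8−3)−2=3 ⇒ Z^3
Ȟ^2: (3−0)−3=0 ⇒ 0


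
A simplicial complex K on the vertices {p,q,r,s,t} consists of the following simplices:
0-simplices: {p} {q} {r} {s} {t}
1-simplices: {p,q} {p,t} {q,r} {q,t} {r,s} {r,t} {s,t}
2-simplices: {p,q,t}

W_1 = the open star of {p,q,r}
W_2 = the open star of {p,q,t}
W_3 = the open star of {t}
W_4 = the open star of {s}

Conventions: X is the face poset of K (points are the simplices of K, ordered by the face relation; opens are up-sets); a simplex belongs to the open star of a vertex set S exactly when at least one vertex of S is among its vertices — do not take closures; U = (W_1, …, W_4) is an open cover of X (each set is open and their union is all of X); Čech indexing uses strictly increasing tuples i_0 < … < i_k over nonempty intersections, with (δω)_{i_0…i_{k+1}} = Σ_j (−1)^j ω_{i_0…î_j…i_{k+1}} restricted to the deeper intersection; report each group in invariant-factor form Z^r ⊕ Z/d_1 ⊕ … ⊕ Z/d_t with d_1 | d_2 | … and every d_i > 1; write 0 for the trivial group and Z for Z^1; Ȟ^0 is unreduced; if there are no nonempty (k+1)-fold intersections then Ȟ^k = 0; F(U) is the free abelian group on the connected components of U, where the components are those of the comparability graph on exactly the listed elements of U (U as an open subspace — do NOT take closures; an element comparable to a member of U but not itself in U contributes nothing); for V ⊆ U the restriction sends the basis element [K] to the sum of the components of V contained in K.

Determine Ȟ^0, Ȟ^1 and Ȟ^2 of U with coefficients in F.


Ȟ^0 = Z, Ȟ^1 = Z^2, Ȟ^2 = 0

nerve simplices:
  W1={{p},{q},{r},{p,q},{p,t},{q,r},{q,t},{r,s},{r,t},{p,q,t}} W2={{p},{q},{t},{p,q},{p,t},{q,r},{q,t},{r,t},{s,t},{p,q,t}} W3={{t},{p,t},{q,t},{r,t},{s,t},{p,q,t}} W4={{s},{r,s},{s,t}}
  W12={{p},{q},{p,q},{p,t},{q,r},{q,t},{r,t},{p,q,t}} W13={{p,t},{q,t},{r,t},{p,q,t}} W14={{r,s}} W23={{t},{p,t},{q,t},{r,t},{s,t},{p,q,t}} W24={{s,t}} W34={{s,t}}
  W123={{p,t},{q,t},{r,t},{p,q,t}} W234={{s,t}}
components per intersection:
  W1: {{p},{q},{r},{p,q},{p,t},{q,r},{q,t},{r,s},{r,t},{p,q,t}}
  W2: {{p},{q},{t},{p,q},{p,t},{q,r},{q,t},{r,t},{s,t},{p,q,t}}
  W3: {{t},{p,t},{q,t},{r,t},{s,t},{p,q,t}}
  W4: {{s},{r,s},{s,t}}
  W12: {{p},{q},{p,q},{p,t},{q,r},{q,t},{p,q,t}} {{r,t}}
  W13: {{p,t},{q,t},{p,q,t}} {{r,t}}
  W14: {{r,s}}
  W23: {{t},{p,t},{q,t},{r,t},{s,t},{p,q,t}}
  W24: {{s,t}}
  W34: {{s,t}}
  W123: {{p,t},{q,t},{p,q,t}} {{r,t}}
  W234: {{s,t}}
C dims 4,8,3; δ0: rk 3, SNF 1^3; δ1: rk 3, SNF 1^3
degree 0: 4−3−0 = 1 → Ȟ^0 ≅ Z
degree 1: 8−3−3 = 2 → Ȟ^1 ≅ Z^2
degree 2: 3−0−3 = 0 → Ȟ^2 ≅ 0


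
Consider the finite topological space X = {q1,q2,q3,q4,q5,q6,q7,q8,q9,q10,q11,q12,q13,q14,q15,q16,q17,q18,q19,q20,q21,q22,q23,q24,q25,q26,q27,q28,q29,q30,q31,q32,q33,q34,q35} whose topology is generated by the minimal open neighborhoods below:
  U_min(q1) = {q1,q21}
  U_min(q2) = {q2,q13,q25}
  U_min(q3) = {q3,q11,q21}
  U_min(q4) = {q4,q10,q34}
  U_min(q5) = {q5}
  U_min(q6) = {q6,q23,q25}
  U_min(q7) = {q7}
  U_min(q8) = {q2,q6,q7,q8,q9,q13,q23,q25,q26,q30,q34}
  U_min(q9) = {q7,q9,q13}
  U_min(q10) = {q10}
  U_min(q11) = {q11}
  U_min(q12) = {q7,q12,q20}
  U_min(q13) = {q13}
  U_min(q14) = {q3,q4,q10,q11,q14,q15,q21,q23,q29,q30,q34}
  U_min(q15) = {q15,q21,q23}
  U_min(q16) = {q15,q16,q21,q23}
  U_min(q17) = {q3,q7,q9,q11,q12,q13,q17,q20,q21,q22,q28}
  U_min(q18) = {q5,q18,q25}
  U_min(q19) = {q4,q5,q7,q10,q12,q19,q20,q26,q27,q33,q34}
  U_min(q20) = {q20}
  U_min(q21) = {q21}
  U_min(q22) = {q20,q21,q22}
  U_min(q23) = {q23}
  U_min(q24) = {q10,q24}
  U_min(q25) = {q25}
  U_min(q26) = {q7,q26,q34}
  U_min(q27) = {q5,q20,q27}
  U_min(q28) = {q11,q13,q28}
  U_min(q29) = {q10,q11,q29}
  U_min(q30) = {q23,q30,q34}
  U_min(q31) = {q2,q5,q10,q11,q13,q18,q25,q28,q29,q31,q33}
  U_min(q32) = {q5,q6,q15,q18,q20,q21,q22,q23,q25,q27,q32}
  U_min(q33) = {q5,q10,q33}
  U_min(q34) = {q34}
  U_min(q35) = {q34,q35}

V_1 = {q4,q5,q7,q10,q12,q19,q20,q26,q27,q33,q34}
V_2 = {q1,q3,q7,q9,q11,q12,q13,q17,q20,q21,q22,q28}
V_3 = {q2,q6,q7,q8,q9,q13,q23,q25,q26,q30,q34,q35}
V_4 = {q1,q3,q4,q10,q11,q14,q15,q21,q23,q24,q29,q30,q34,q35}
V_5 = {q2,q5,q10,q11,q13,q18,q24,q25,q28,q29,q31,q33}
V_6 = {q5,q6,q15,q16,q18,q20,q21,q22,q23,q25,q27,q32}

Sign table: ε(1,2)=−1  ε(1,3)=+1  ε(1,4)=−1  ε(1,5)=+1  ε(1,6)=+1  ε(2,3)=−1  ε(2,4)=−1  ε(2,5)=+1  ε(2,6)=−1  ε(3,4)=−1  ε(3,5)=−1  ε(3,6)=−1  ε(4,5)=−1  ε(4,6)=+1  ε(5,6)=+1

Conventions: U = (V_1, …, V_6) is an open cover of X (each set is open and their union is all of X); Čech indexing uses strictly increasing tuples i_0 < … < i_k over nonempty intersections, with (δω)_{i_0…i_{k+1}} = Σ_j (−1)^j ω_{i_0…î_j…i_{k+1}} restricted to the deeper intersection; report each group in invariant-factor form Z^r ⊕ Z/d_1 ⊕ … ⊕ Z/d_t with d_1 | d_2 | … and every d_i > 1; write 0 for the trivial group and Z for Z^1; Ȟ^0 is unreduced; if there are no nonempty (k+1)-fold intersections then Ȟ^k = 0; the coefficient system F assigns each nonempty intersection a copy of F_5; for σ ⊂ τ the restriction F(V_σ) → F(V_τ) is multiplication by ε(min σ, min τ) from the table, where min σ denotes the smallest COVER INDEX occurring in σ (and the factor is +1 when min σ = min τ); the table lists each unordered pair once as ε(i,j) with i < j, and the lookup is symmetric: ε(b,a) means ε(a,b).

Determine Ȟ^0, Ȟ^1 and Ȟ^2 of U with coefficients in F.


nerve of the cover:
  V12={q7,q12,q20} V13={q7,q26,q34} V14={q4,q10,q34} V15={q5,q10,q33} V16={q5,q20,q27} V23={q7,q9,q13} V24={q1,q3,q11,q21} V25={q11,q13,q28} V26={q20,q21,q22} V34={q23,q30,q34,q35} V35={q2,q13,q25} V36={q6,q23,q25} V45={q10,q11,q24,q29} V46={q15,q21,q23} V56={q5,q18,q25}
  V123={q7} V126={q20} V134={q34} V145={q10} V156={q5} V235={q13} V245={q11} V246={q21} V346={q23} V356={q25}
C dims 6,15,10; δ0: rk_F5 6; δ1: rk_F5 9
Ȟ^0 = (6 − 6) − 0 = 0, so Ȟ^0 ≅ 0
Ȟ^1 = (15 − 9) − 6 = 0, so Ȟ^1 ≅ 0
Ȟ^2 = (10 − 0) − 9 = 1, so Ȟ^2 ≅ Z/5

Ȟ^0(U;F) ≅ 0,  Ȟ^1(U;F) ≅ 0,  Ȟ^2(U;F) ≅ Z/5


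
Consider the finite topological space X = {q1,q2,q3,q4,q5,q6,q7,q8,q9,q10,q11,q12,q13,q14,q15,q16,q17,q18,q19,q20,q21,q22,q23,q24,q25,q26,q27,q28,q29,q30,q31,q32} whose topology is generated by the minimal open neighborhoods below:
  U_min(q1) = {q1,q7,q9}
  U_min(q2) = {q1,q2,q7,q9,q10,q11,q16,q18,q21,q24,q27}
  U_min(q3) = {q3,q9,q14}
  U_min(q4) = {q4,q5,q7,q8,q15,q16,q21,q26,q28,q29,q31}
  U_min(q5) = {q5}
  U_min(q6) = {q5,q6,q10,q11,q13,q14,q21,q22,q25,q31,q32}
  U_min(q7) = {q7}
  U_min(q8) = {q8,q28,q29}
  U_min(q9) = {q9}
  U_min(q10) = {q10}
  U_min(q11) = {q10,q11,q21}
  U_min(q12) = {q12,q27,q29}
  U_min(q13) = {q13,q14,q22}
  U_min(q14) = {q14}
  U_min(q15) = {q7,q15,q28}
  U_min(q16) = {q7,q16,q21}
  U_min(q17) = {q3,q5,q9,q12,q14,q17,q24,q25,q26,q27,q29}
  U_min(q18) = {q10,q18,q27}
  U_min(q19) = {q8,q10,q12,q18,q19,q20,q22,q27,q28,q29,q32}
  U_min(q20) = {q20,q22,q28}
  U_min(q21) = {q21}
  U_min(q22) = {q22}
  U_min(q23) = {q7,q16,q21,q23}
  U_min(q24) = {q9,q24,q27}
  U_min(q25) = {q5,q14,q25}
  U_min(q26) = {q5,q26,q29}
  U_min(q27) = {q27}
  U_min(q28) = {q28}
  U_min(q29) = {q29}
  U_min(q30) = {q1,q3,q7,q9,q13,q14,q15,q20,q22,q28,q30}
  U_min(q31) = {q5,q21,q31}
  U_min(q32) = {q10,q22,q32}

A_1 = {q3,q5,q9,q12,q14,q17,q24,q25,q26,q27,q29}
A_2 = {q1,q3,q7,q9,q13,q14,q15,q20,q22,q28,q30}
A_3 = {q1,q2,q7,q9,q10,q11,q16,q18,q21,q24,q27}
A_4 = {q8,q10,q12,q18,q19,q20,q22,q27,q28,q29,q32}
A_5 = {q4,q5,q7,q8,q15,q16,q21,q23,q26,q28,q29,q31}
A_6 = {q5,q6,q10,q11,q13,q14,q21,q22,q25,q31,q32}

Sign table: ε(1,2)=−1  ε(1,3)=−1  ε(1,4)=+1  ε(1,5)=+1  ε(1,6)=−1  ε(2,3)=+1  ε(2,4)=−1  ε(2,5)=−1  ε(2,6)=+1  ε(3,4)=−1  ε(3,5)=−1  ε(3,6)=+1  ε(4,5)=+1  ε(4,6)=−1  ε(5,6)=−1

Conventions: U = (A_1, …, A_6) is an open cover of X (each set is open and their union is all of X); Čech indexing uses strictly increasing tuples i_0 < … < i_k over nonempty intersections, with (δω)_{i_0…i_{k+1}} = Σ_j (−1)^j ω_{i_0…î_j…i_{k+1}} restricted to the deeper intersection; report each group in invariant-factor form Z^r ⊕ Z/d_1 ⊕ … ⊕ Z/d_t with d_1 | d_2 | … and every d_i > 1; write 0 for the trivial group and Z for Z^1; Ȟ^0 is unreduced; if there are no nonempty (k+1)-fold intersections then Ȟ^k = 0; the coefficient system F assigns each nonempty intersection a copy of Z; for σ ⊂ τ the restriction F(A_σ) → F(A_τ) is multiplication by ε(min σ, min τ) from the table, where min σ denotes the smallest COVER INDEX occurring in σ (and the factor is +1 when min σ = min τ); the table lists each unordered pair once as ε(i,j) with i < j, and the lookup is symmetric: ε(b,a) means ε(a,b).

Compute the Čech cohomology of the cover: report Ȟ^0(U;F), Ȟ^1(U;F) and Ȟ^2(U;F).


intersection data:
  A12={q3,q9,q14} A13={q9,q24,q27} A14={q12,q27,q29} A15={q5,q26,q29} A16={q5,q14,q25} A23={q1,q7,q9} A24={q20,q22,q28} A25={q7,q15,q28} A26={q13,q14,q22} A34={q10,q18,q27} A35={q7,q16,q21} A36={q10,q11,q21} A45={q8,q28,q29} A46={q10,q22,q32} A56={q5,q21,q31}
  A123={q9} A126={q14} A134={q27} A145={q29} A156={q5} A235={q7} A245={q28} A246={q22} A346={q10} A356={q21}
C dims 6,15,10; δ0: rk 5, SNF 1^5; δ1: rk 10, SNF 1^9·2
Ȟ^0 = (6 − 5) − 0 = 1, so Ȟ^0 ≅ Z
Ȟ^1 = (15 − 10) − 5 = 0, so Ȟ^1 ≅ 0
Ȟ^2 = (10 − 0) − 10 = 0 plus torsion [2], so Ȟ^2 ≅ Z/2

Ȟ^0 = Z,  Ȟ^1 = 0,  Ȟ^2 = Z/2


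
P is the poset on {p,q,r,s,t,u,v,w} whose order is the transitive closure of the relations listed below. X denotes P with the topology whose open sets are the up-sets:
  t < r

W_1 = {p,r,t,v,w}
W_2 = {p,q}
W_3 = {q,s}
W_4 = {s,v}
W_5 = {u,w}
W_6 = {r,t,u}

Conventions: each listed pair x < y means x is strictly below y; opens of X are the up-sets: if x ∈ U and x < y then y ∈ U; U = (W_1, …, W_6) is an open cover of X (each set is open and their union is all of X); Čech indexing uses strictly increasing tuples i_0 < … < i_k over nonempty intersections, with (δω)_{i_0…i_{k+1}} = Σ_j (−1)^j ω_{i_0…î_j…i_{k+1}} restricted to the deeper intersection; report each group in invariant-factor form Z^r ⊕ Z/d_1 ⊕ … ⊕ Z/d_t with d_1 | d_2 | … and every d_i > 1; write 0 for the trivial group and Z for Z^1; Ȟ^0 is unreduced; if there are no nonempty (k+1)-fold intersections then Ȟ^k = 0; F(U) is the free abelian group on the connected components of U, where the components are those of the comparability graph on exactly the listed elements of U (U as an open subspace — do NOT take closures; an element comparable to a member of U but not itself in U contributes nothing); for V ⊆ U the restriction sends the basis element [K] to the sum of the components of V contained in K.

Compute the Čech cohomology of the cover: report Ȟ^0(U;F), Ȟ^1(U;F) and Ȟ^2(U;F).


Ȟ^0(U;F) ≅ Z^7,  Ȟ^1(U;F) ≅ 0,  Ȟ^2(U;F) ≅ 0

nerve simplices:
  W12={p} W14={v} W15={w} W16={r,t} W23={q} W34={s} W56={u}
components per intersection:
  W1: {p} {r,t} {v} {w}
  W2: {p} {q}
  W3: {q} {s}
  W4: {s} {v}
  W5: {u} {w}
  W6: {r,t} {u}
  W12: {p}
  W14: {v}
  W15: {w}
  W16: {r,t}
  W23: {q}
  W34: {s}
  W56: {u}
C dims 14,7; δ0: rk 7, SNF 1^7
degree 0: 14−7−0 = 7 → Ȟ^0 ≅ Z^7
degree 1: 7−0−7 = 0 → Ȟ^1 ≅ 0
degree 2: 0−0−0 = 0 → Ȟ^2 ≅ 0


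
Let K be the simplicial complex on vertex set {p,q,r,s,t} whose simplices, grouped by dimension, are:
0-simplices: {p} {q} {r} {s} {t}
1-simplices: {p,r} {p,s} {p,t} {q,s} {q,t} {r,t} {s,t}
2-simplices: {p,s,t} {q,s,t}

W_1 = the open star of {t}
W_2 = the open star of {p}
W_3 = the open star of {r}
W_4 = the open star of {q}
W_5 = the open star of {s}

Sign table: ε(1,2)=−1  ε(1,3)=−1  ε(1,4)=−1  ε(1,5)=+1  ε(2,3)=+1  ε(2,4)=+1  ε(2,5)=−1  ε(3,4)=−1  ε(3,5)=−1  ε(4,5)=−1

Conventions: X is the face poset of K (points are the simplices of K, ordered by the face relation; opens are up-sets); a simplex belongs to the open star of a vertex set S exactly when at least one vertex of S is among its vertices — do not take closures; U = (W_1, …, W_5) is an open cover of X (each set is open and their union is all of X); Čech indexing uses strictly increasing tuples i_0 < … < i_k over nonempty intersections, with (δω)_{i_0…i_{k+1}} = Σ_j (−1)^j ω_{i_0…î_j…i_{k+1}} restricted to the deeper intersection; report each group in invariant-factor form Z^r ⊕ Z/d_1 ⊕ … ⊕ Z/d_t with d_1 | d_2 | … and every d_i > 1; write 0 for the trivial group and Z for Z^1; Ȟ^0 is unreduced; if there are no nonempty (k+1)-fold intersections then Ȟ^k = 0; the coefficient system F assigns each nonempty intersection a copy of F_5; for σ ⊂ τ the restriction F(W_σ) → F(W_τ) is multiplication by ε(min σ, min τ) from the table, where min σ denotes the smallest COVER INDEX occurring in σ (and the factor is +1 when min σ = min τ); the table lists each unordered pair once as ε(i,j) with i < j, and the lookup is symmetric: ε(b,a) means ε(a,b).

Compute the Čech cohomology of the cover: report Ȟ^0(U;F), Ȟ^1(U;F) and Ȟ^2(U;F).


nonempty intersections:
  W1={{t},{p,t},{q,t},{r,t},{s,t},{p,s,t},{q,s,t}} W2={{p},{p,r},{p,s},{p,t},{p,s,t}} W3={{r},{p,r},{r,t}} W4={{q},{q,s},{q,t},{q,s,t}} W5={{s},{p,s},{q,s},{s,t},{p,s,t},{q,s,t}}
  W12={{p,t},{p,s,t}} W13={{r,t}} W14={{q,t},{q,s,t}} W15={{s,t},{p,s,t},{q,s,t}} W23={{p,r}} W25={{p,s},{p,s,t}} W45={{q,s},{q,s,t}}
  W125={{p,s,t}} W145={{q,s,t}}
C dims 5,7,2; δ0: rk_F5 4; δ1: rk_F5 2
Ȟ^0: (5−4)−0=1 ⇒ Z/5
Ȟ^1: (7−2)−4=1 ⇒ Z/5
Ȟ^2: (2−0)−2=0 ⇒ 0

Ȟ^0(U;F) ≅ Z/5,  Ȟ^1(U;F) ≅ Z/5,  Ȟ^2(U;F) ≅ 0


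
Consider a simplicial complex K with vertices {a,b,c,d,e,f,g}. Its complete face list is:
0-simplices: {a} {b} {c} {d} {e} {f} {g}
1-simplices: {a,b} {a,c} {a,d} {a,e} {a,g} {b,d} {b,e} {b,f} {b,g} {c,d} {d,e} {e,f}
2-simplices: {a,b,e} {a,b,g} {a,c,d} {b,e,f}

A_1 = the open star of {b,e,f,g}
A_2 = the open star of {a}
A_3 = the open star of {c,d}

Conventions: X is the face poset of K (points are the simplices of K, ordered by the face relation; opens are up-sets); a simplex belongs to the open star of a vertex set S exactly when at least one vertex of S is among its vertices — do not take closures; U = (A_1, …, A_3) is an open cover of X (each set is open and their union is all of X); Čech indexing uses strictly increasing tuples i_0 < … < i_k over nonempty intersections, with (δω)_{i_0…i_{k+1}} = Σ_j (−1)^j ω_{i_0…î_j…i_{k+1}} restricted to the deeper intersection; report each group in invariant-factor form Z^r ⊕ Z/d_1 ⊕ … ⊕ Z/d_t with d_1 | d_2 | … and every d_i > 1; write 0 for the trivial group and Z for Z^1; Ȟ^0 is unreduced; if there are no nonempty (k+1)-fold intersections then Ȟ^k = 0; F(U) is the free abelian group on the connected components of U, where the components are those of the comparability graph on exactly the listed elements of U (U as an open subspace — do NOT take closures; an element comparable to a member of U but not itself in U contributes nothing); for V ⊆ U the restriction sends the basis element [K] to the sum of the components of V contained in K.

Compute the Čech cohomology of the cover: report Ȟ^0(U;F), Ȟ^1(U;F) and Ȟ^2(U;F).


Ȟ^0(U;F) ≅ Z,  Ȟ^1(U;F) ≅ Z^2,  Ȟ^2(U;F) ≅ 0

intersection data:
  A1={{b},{e},{f},{g},{a,b},{a,e},{a,g},{b,d},{b,e},{b,f},{b,g},{d,e},{e,f},{a,b,e},{a,b,g},{b,e,f}} A2={{a},{a,b},{a,c},{a,d},{a,e},{a,g},{a,b,e},{a,b,g},{a,c,d}} A3={{c},{d},{a,c},{a,d},{b,d},{c,d},{d,e},{a,c,d}}
  A12={{a,b},{a,e},{a,g},{a,b,e},{a,b,g}} A13={{b,d},{d,e}} A23={{a,c},{a,d},{a,c,d}}
components per intersection:
  A1: {{b},{e},{f},{g},{a,b},{a,e},{a,g},{b,d},{b,e},{b,f},{b,g},{d,e},{e,f},{a,b,e},{a,b,g},{b,e,f}}
  A2: {{a},{a,b},{a,c},{a,d},{a,e},{a,g},{a,b,e},{a,b,g},{a,c,d}}
  A3: {{c},{d},{a,c},{a,d},{b,d},{c,d},{d,e},{a,c,d}}
  A12: {{a,b},{a,e},{a,g},{a,b,e},{a,b,g}}
  A13: {{b,d}} {{d,e}}
  A23: {{a,c},{a,d},{a,c,d}}
C dims 3,4; δ0: rk 2, SNF 1^2
Ȟ^0 = (3 − 2) − 0 = 1, so Ȟ^0 ≅ Z
Ȟ^1 = (4 − 0) − 2 = 2, so Ȟ^1 ≅ Z^2
Ȟ^2 = (0 − 0) − 0 = 0, so Ȟ^2 ≅ 0


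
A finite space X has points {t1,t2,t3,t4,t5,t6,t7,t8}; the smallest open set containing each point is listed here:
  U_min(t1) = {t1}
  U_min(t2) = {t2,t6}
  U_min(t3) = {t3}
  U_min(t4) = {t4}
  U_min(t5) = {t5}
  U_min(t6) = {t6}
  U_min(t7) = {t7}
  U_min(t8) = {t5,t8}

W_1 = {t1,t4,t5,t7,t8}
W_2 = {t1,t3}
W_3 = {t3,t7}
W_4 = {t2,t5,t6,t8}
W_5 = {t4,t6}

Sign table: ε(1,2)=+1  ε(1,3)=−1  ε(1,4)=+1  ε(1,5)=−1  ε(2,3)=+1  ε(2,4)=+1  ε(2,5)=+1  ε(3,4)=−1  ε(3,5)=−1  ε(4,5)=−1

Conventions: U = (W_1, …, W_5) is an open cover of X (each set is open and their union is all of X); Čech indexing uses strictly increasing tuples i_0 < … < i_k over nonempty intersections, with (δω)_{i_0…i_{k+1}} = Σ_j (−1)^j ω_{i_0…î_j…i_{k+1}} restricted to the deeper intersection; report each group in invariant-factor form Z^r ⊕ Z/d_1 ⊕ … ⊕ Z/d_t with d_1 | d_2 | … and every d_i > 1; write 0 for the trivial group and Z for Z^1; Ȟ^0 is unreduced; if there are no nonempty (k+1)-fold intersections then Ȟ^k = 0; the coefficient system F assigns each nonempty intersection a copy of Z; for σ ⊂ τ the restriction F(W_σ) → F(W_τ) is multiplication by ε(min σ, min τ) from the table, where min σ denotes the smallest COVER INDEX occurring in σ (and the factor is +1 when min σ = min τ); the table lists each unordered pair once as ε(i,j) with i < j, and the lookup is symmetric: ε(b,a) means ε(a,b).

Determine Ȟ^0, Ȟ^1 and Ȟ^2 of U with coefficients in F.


nerve simplices:
  W12={t1} W13={t7} W14={t5,t8} W15={t4} W23={t3} W45={t6}
C dims 5,6; δ0: rk 5, SNF 1^4·2
degree 0: 5−5−0 = 0 → Ȟ^0 ≅ 0
degree 1: 6−0−5 = 1 plus torsion [2] → Ȟ^1 ≅ Z ⊕ Z/2
degree 2: 0−0−0 = 0 → Ȟ^2 ≅ 0

Ȟ^0 ≅ 0,  Ȟ^1 ≅ Z ⊕ Z/2,  Ȟ^2 ≅ 0


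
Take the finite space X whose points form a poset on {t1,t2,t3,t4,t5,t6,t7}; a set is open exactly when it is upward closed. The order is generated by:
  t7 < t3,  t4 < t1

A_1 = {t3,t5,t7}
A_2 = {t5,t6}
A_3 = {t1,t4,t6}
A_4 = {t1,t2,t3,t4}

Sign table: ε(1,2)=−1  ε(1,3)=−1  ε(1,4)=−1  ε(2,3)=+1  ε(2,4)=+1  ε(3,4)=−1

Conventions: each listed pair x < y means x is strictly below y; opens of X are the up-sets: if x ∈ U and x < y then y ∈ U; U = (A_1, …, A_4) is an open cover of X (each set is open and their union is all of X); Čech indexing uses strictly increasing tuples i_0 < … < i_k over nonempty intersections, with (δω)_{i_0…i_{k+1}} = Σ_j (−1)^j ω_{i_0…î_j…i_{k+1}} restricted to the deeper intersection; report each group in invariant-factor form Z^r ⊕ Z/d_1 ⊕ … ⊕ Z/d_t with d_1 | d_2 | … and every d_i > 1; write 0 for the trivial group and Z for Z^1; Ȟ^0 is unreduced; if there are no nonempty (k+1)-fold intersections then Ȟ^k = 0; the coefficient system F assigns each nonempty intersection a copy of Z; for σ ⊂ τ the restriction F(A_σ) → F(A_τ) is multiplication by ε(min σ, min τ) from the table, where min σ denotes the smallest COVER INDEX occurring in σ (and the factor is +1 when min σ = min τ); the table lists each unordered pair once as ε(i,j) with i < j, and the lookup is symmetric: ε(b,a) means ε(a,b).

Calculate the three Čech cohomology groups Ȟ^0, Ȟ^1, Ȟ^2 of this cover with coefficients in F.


Ȟ^0(U;F) ≅ 0; Ȟ^1(U;F) ≅ Z/2; Ȟ^2(U;F) ≅ 0

nerve simplices:
  A12={t5} A14={t3} A23={t6} A34={t1,t4}
C dims 4,4; δ0: rk 4, SNF 1^3·2
degree 0: 4−4−0 = 0 → Ȟ^0 ≅ 0
degree 1: 4−0−4 = 0 plus torsion [2] → Ȟ^1 ≅ Z/2
degree 2: 0−0−0 = 0 → Ȟ^2 ≅ 0


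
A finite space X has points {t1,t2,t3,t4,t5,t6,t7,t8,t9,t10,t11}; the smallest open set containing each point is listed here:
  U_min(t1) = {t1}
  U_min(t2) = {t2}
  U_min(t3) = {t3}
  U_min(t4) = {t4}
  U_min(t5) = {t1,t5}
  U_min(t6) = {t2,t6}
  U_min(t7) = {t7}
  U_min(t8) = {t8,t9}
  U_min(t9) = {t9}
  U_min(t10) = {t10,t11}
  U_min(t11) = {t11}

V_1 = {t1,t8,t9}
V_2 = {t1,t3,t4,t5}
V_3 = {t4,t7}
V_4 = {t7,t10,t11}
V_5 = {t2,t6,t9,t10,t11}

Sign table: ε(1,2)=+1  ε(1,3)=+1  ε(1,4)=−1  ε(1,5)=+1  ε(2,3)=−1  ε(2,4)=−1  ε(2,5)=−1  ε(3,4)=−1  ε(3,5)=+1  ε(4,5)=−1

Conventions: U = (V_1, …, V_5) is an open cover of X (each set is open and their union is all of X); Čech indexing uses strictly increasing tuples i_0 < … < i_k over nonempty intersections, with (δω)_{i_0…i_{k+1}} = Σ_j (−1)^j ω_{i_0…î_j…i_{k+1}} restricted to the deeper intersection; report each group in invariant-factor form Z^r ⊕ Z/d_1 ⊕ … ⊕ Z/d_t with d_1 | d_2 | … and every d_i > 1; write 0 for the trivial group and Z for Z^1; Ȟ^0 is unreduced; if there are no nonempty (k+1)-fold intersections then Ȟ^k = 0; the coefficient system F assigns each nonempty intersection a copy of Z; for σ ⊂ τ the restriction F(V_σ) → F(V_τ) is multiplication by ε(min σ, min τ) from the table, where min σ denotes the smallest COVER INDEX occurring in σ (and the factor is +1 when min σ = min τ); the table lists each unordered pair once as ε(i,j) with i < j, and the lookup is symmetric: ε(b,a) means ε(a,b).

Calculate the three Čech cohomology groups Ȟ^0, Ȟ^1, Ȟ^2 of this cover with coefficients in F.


nerve simplices:
  V12={t1} V15={t9} V23={t4} V34={t7} V45={t10,t11}
C dims 5,5; δ0: rk 5, SNF 1^4·2
degree 0: 5−5−0 = 0 → Ȟ^0 ≅ 0
degree 1: 5−0−5 = 0 plus torsion [2] → Ȟ^1 ≅ Z/2
degree 2: 0−0−0 = 0 → Ȟ^2 ≅ 0

Ȟ^0 ≅ 0, Ȟ^1 ≅ Z/2 and Ȟ^2 ≅ 0


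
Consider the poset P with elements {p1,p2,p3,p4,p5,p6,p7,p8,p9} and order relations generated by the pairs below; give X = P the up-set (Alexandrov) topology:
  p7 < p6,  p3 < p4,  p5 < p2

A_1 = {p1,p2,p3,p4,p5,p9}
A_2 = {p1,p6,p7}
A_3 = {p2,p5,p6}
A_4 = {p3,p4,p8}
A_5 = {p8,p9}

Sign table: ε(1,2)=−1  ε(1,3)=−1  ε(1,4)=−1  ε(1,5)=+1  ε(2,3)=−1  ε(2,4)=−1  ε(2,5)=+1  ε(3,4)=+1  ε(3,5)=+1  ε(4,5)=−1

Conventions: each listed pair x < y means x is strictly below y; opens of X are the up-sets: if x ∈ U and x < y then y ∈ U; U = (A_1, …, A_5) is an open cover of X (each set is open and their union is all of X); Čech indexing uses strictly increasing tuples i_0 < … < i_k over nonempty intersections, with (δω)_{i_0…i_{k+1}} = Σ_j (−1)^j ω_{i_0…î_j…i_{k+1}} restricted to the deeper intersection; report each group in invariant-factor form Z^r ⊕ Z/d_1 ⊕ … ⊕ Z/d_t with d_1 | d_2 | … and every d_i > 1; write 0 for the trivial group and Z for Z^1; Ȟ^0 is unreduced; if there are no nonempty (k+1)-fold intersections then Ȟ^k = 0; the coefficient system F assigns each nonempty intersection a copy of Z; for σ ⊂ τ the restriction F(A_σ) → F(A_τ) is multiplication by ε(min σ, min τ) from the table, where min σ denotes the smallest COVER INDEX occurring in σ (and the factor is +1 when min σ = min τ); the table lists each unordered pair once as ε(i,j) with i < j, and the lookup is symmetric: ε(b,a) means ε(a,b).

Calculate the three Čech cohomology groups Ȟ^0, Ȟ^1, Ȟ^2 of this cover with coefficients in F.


cover nerve:
  A12={p1} A13={p2,p5} A14={p3,p4} A15={p9} A23={p6} A45={p8}
C dims 5,6; δ0: rk 5, SNF 1^4·2
Ȟ^0: (5−5)−0=0 ⇒ 0
Ȟ^1: (6−0)−5=1 plus torsion [2] ⇒ Z ⊕ Z/2
Ȟ^2: (0−0)−0=0 ⇒ 0

Ȟ^0(U;F) ≅ 0, Ȟ^1(U;F) ≅ Z ⊕ Z/2, Ȟ^2(U;F) ≅ 0


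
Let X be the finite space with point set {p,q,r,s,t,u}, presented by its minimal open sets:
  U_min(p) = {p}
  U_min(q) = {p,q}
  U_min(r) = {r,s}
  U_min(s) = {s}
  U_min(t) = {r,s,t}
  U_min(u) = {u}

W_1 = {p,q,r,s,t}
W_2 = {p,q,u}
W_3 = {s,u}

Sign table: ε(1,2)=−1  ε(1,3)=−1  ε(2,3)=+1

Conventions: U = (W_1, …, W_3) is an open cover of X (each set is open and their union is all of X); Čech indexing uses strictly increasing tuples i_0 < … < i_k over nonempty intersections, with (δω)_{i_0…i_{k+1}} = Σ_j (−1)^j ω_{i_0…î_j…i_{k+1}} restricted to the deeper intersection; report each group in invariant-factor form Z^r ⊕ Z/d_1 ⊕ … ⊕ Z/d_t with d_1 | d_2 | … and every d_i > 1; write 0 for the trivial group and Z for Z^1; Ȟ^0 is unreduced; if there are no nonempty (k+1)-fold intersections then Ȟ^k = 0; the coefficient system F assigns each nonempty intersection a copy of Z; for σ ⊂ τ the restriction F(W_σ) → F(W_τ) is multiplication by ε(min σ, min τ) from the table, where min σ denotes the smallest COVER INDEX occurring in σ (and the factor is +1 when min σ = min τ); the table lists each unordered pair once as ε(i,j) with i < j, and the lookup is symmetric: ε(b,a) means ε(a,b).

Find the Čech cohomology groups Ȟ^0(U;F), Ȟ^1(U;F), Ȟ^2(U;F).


Ȟ^0 ≅ Z, Ȟ^1 ≅ Z, Ȟ^2 ≅ 0

nerve of the cover:
  W12={p,q} W13={s} W23={u}
C dims 3,3; δ0: rk 2, SNF 1^2
Ȟ^0 = (3 − 2) − 0 = 1, so Ȟ^0 ≅ Z
Ȟ^1 = (3 − 0) − 2 = 1, so Ȟ^1 ≅ Z
Ȟ^2 = (0 − 0) − 0 = 0, so Ȟ^2 ≅ 0


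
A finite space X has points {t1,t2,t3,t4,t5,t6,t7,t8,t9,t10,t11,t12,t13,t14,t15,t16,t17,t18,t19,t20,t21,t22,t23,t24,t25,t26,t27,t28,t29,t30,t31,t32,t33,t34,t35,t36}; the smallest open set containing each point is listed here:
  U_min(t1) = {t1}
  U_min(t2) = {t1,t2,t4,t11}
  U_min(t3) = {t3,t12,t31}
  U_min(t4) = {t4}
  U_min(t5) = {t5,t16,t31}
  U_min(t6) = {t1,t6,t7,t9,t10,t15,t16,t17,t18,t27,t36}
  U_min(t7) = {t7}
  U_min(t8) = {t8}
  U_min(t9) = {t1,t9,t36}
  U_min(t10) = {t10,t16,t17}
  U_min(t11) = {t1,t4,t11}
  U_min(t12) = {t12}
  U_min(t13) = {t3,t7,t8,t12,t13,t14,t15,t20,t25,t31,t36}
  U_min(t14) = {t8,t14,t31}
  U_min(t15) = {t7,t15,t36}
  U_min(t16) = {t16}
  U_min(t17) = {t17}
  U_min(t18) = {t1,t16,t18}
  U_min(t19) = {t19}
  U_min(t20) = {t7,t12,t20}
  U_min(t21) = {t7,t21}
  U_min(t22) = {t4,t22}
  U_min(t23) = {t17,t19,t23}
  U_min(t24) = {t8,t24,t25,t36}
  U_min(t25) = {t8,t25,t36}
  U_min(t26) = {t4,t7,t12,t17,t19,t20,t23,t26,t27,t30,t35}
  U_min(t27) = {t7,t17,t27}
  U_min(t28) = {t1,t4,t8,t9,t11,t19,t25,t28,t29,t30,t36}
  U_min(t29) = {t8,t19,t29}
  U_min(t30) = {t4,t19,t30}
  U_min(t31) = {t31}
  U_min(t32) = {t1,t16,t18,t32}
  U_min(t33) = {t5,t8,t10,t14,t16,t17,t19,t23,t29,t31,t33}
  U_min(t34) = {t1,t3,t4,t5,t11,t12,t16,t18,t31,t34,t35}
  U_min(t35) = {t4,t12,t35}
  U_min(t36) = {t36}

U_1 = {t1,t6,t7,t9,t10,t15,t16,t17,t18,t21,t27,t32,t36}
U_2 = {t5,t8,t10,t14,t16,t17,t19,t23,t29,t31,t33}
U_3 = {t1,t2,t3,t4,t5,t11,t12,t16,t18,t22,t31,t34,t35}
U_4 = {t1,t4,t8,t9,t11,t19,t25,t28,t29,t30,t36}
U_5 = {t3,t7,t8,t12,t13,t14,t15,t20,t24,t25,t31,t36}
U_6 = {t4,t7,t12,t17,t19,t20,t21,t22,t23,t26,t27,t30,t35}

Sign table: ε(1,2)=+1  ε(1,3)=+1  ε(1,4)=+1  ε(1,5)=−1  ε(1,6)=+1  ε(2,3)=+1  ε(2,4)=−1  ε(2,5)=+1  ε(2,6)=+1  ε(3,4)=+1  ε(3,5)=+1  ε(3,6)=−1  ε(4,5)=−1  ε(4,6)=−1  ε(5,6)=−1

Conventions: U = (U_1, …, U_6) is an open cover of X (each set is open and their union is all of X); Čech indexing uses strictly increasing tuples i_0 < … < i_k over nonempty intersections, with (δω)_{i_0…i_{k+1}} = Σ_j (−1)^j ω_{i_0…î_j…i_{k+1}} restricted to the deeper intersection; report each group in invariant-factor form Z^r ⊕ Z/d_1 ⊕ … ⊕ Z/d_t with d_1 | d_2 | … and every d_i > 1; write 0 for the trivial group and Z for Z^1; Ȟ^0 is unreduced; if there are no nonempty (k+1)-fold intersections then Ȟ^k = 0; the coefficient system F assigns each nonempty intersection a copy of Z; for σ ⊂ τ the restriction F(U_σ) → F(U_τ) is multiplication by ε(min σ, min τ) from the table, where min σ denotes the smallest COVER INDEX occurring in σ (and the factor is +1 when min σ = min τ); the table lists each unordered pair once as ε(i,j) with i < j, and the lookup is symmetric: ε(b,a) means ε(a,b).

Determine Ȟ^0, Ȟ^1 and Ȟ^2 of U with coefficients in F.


Ȟ^0(U;F) ≅ 0,  Ȟ^1(U;F) ≅ Z/2,  Ȟ^2(U;F) ≅ Z

intersection data:
  U12={t10,t16,t17} U13={t1,t16,t18} U14={t1,t9,t36} U15={t7,t15,t36} U16={t7,t17,t21,t27} U23={t5,t16,t31} U24={t8,t19,t29} U25={t8,t14,t31} U26={t17,t19,t23} U34={t1,t4,t11} U35={t3,t12,t31} U36={t4,t12,t22,t35} U45={t8,t25,t36} U46={t4,t19,t30} U56={t7,t12,t20}
  U123={t16} U126={t17} U134={t1} U145={t36} U156={t7} U235={t31} U245={t8} U246={t19} U346={t4} U356={t12}
C dims 6,15,10; δ0: rk 6, SNF 1^5·2; δ1: rk 9, SNF 1^9
Ȟ^0 = (6 − 6) − 0 = 0, so Ȟ^0 ≅ 0
Ȟ^1 = (15 − 9) − 6 = 0 plus torsion [2], so Ȟ^1 ≅ Z/2
Ȟ^2 = (10 − 0) − 9 = 1, so Ȟ^2 ≅ Z


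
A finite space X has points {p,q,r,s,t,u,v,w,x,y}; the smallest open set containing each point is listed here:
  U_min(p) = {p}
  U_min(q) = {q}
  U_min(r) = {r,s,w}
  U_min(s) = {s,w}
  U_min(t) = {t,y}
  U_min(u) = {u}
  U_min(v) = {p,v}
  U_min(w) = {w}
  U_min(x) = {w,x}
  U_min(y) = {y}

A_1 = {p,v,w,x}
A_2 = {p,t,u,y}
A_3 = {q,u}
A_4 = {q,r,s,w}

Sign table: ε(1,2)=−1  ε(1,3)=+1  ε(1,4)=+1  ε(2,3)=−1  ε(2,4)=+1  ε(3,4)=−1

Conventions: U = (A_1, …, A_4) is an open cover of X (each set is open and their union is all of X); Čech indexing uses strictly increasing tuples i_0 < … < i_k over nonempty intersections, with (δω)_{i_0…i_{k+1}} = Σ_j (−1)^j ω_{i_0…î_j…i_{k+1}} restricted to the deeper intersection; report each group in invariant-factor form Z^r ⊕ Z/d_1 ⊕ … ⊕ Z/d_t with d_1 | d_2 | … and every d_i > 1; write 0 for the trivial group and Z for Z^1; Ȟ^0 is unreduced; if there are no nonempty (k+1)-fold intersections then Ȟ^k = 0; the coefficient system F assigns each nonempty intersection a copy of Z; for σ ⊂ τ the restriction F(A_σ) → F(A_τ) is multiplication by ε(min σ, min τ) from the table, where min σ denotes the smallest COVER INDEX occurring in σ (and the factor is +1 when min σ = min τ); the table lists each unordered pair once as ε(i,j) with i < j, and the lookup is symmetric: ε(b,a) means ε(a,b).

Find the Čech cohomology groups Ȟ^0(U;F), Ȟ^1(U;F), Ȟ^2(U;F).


nonempty overlaps:
  A12={p} A14={w} A23={u} A34={q}
C dims 4,4; δ0: rk 4, SNF 1^3·2
degree 0: 4−4−0 = 0 → Ȟ^0 ≅ 0
degree 1: 4−0−4 = 0 plus torsion [2] → Ȟ^1 ≅ Z/2
degree 2: 0−0−0 = 0 → Ȟ^2 ≅ 0

Ȟ^0(U;F) ≅ 0; Ȟ^1(U;F) ≅ Z/2; Ȟ^2(U;F) ≅ 0


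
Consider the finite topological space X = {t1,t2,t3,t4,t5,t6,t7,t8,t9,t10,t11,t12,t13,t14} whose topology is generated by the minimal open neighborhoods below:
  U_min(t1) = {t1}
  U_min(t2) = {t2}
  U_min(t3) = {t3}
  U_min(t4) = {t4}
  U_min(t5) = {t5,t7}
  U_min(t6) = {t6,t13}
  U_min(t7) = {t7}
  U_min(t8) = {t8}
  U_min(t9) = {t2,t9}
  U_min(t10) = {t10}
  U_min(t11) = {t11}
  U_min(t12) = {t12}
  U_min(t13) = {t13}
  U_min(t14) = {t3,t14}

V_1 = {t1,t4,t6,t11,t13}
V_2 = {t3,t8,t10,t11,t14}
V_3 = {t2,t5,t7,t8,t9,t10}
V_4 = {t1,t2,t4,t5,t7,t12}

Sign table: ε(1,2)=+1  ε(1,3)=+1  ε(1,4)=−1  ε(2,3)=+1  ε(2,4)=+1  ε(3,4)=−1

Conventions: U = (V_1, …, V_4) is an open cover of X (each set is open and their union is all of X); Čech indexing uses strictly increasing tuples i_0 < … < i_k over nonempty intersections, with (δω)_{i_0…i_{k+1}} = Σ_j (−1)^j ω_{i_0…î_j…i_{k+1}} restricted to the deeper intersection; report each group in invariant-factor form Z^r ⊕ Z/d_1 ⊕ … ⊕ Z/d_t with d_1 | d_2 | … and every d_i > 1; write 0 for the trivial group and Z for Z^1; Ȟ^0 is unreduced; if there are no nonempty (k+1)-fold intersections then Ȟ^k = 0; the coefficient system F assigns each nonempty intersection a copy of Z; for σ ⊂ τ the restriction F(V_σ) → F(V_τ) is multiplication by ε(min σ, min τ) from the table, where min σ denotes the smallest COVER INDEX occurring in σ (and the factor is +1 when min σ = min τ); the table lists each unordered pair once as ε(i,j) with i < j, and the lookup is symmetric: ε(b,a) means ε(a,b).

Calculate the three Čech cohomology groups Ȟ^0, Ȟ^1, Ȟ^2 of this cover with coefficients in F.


nonempty intersections:
  V12={t11} V14={t1,t4} V23={t8,t10} V34={t2,t5,t7}
C dims 4,4; δ0: rk 3, SNF 1^3
Ȟ^0: (4−3)−0=1 ⇒ Z
Ȟ^1: (4−0)−3=1 ⇒ Z
Ȟ^2: (0−0)−0=0 ⇒ 0

Ȟ^0 = Z,  Ȟ^1 = Z,  Ȟ^2 = 0
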